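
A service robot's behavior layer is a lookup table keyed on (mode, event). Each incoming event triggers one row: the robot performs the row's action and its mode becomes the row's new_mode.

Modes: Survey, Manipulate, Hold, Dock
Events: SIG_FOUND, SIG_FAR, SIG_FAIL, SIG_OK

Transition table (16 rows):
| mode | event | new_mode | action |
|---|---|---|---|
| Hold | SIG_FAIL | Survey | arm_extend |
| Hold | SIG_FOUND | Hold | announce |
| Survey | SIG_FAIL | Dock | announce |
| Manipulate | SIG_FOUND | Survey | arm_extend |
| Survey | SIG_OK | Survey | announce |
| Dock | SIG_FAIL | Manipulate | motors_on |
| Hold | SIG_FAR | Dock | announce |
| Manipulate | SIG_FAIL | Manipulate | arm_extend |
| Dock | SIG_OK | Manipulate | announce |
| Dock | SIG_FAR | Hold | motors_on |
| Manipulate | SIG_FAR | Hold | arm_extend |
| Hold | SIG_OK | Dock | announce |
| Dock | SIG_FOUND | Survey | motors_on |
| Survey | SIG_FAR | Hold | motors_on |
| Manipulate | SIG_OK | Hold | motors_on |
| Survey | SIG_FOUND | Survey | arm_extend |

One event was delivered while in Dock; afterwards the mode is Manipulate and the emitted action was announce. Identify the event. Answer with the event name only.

try SIG_FOUND: (Dock, SIG_FOUND) → (Survey, motors_on)
try SIG_FAR: (Dock, SIG_FAR) → (Hold, motors_on)
try SIG_FAIL: (Dock, SIG_FAIL) → (Manipulate, motors_on)
try SIG_OK: (Dock, SIG_OK) → (Manipulate, announce)  ← matches

SIG_OK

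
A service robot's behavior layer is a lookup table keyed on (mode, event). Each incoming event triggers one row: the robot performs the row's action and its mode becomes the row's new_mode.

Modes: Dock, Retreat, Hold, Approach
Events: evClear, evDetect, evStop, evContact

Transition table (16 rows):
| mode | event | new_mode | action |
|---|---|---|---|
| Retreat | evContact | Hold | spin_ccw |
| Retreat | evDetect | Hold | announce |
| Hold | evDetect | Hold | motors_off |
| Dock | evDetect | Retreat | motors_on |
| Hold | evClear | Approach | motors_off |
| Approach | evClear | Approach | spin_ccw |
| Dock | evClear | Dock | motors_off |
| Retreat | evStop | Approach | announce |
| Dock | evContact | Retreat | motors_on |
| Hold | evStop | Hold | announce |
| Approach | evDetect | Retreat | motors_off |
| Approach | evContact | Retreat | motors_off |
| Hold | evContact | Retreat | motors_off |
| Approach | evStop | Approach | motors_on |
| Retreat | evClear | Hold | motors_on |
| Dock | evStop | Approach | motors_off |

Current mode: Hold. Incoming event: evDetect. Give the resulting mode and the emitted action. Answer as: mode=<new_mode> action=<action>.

current mode = Hold; filter table to that mode:
  (Hold, evDetect) → (Hold, motors_off)  ← event matches
  (Hold, evClear) → (Approach, motors_off)
  (Hold, evStop) → (Hold, announce)
  (Hold, evContact) → (Retreat, motors_off)
event = evDetect selects (Hold, motors_off)

mode=Hold action=motors_off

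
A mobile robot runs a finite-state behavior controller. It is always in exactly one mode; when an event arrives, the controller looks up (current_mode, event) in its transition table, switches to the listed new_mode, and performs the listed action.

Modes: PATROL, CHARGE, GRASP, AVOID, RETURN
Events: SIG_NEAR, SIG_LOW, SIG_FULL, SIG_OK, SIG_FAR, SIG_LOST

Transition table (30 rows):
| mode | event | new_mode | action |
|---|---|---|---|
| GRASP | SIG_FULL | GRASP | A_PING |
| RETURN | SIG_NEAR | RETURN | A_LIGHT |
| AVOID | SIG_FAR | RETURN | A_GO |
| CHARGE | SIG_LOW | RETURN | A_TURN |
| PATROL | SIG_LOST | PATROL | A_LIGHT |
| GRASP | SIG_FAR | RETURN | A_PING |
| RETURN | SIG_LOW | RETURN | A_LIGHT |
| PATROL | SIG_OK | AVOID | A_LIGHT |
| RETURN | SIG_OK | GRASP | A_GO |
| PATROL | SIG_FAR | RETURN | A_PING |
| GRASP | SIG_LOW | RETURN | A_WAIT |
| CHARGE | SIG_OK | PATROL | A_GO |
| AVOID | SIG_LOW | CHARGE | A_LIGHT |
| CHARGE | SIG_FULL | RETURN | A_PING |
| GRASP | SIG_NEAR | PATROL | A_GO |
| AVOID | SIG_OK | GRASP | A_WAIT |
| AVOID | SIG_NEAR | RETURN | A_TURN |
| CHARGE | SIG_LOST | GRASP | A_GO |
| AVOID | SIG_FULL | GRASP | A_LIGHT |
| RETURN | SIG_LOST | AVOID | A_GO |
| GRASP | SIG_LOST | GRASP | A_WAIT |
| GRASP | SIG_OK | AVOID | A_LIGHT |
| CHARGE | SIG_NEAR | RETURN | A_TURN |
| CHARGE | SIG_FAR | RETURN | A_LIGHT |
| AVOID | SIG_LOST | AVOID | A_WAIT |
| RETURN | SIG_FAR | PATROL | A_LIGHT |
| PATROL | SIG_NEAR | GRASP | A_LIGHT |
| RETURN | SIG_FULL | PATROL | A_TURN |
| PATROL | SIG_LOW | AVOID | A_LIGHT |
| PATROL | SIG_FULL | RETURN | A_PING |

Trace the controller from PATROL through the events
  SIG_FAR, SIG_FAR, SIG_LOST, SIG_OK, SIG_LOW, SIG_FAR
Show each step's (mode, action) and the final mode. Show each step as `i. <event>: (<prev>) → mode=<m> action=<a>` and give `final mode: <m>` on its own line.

final mode: RETURN

1. SIG_FAR: (PATROL) → mode=RETURN action=A_PING
2. SIG_FAR: (RETURN) → mode=PATROL action=A_LIGHT
3. SIG_LOST: (PATROL) → mode=PATROL action=A_LIGHT
4. SIG_OK: (PATROL) → mode=AVOID action=A_LIGHT
5. SIG_LOW: (AVOID) → mode=CHARGE action=A_LIGHT
6. SIG_FAR: (CHARGE) → mode=RETURN action=A_LIGHT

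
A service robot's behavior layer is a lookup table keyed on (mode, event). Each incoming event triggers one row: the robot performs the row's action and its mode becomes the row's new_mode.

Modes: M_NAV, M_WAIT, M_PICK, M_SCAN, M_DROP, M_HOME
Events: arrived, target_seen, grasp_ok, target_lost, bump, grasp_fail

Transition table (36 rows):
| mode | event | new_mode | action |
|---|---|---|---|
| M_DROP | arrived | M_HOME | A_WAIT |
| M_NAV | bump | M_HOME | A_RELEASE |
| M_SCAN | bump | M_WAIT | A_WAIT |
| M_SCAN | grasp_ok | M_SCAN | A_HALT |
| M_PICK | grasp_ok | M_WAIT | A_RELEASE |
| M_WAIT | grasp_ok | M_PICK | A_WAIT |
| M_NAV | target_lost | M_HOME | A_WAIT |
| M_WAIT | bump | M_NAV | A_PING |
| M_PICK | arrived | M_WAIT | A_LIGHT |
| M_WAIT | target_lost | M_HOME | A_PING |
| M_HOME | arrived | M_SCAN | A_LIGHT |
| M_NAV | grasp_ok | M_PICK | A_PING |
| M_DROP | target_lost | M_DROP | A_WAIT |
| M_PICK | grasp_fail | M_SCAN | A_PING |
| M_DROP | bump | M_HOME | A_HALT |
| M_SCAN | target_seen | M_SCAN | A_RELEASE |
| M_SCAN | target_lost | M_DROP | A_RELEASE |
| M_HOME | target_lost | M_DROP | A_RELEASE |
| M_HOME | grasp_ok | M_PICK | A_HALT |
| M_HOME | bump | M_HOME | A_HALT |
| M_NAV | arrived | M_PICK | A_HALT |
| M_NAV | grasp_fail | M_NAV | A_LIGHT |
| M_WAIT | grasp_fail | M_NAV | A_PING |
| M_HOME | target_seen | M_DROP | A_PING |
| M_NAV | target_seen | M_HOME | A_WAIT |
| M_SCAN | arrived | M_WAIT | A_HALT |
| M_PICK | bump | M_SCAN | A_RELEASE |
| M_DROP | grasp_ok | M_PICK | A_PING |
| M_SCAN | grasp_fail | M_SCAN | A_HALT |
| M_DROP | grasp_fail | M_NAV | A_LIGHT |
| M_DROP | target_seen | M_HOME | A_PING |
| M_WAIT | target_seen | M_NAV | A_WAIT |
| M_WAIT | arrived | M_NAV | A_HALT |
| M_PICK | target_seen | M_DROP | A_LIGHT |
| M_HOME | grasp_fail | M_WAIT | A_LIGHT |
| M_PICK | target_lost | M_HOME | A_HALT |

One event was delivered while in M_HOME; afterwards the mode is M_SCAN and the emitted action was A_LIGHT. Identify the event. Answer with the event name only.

arrived

try arrived: (M_HOME, arrived) → (M_SCAN, A_LIGHT)  ← matches
try target_seen: (M_HOME, target_seen) → (M_DROP, A_PING)
try grasp_ok: (M_HOME, grasp_ok) → (M_PICK, A_HALT)
try target_lost: (M_HOME, target_lost) → (M_DROP, A_RELEASE)
try bump: (M_HOME, bump) → (M_HOME, A_HALT)
try grasp_fail: (M_HOME, grasp_fail) → (M_WAIT, A_LIGHT)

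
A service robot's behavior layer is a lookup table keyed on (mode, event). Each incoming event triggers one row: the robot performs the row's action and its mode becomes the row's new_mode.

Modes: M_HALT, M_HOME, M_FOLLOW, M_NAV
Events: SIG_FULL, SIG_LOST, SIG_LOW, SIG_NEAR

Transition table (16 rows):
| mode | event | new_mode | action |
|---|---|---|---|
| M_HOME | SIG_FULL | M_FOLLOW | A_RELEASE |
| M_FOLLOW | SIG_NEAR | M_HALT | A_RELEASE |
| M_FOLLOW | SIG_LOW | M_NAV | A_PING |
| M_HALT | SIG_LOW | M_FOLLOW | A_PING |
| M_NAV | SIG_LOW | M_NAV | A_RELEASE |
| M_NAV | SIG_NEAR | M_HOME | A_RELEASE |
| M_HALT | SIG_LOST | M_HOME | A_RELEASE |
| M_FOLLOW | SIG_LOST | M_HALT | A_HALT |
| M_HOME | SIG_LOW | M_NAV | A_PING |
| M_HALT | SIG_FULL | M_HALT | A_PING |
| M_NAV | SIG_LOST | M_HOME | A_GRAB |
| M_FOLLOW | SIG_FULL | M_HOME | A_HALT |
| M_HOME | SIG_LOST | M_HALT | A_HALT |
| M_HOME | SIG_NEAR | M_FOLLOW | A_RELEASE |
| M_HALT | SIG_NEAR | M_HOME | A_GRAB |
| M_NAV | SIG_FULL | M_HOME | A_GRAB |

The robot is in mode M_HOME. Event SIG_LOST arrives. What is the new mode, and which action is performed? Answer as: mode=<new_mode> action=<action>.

mode=M_HALT action=A_HALT

current mode = M_HOME; filter table to that mode:
  (M_HOME, SIG_FULL) → (M_FOLLOW, A_RELEASE)
  (M_HOME, SIG_LOW) → (M_NAV, A_PING)
  (M_HOME, SIG_LOST) → (M_HALT, A_HALT)  ← event matches
  (M_HOME, SIG_NEAR) → (M_FOLLOW, A_RELEASE)
event = SIG_LOST selects (M_HALT, A_HALT)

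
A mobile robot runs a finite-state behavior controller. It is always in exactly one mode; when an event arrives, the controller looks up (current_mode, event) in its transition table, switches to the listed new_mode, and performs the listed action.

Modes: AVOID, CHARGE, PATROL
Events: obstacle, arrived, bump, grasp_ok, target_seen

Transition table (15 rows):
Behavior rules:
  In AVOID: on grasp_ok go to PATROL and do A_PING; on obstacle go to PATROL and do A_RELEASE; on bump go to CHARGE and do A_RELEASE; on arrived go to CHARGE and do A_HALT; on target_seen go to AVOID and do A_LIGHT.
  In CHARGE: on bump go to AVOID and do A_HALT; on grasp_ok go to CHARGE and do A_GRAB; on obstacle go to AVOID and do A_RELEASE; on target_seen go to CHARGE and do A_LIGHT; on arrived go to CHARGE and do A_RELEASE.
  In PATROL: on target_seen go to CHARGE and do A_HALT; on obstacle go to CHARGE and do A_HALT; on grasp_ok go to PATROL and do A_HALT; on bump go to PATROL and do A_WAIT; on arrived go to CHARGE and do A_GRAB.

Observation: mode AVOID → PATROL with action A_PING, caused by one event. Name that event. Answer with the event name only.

try obstacle: (AVOID, obstacle) → (PATROL, A_RELEASE)
try arrived: (AVOID, arrived) → (CHARGE, A_HALT)
try bump: (AVOID, bump) → (CHARGE, A_RELEASE)
try grasp_ok: (AVOID, grasp_ok) → (PATROL, A_PING)  ← matches
try target_seen: (AVOID, target_seen) → (AVOID, A_LIGHT)

grasp_ok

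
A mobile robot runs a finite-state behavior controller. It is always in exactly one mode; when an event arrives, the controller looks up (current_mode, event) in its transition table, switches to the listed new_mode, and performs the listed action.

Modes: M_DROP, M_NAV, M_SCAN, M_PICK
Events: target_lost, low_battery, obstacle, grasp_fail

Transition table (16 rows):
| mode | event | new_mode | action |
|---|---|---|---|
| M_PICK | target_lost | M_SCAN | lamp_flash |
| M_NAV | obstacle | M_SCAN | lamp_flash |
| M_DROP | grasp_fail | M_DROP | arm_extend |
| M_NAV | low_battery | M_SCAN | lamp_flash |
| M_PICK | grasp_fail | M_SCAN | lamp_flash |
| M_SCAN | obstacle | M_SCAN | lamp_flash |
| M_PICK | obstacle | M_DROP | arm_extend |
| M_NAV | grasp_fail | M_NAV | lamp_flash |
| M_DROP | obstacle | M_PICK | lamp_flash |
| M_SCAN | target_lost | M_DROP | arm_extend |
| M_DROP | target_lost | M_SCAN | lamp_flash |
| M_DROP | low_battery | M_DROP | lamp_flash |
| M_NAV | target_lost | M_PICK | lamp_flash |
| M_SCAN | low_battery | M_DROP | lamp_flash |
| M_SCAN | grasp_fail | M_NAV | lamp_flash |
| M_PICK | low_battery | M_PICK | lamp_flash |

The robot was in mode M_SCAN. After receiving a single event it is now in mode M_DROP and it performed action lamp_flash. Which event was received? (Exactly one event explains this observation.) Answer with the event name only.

low_battery

try target_lost: (M_SCAN, target_lost) → (M_DROP, arm_extend)
try low_battery: (M_SCAN, low_battery) → (M_DROP, lamp_flash)  ← matches
try obstacle: (M_SCAN, obstacle) → (M_SCAN, lamp_flash)
try grasp_fail: (M_SCAN, grasp_fail) → (M_NAV, lamp_flash)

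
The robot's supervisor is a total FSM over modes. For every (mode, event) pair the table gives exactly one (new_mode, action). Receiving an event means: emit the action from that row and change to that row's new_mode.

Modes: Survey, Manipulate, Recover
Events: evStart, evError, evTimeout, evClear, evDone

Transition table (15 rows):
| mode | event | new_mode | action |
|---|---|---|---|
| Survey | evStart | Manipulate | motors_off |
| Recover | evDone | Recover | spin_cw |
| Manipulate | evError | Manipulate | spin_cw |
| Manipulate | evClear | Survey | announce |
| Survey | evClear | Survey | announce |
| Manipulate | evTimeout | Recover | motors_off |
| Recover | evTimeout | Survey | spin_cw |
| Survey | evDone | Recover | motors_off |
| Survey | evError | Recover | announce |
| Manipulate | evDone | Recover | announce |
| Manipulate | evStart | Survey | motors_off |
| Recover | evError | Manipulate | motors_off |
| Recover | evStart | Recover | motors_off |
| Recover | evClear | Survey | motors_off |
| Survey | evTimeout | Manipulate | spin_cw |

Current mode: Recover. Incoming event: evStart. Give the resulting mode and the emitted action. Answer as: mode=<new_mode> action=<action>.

mode=Recover action=motors_off

current mode = Recover; filter table to that mode:
  (Recover, evDone) → (Recover, spin_cw)
  (Recover, evTimeout) → (Survey, spin_cw)
  (Recover, evError) → (Manipulate, motors_off)
  (Recover, evStart) → (Recover, motors_off)  ← event matches
  (Recover, evClear) → (Survey, motors_off)
event = evStart selects (Recover, motors_off)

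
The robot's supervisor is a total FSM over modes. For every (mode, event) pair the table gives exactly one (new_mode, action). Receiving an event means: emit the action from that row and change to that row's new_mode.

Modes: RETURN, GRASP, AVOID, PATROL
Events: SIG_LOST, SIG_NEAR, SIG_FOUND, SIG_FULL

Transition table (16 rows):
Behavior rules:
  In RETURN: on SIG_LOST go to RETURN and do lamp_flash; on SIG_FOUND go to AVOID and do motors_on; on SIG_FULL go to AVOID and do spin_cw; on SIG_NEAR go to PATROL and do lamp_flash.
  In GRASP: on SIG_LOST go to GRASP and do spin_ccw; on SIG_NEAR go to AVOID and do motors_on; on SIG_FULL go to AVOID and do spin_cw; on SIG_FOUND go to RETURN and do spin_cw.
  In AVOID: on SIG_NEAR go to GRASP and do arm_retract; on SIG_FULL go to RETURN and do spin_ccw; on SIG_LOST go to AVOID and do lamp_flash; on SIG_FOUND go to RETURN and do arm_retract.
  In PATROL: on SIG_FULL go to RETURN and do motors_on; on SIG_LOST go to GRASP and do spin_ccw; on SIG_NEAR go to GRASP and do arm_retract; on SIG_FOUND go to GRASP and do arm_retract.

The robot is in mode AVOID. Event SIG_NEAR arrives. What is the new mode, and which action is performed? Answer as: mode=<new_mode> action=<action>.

current mode = AVOID; filter table to that mode:
  (AVOID, SIG_NEAR) → (GRASP, arm_retract)  ← event matches
  (AVOID, SIG_FULL) → (RETURN, spin_ccw)
  (AVOID, SIG_LOST) → (AVOID, lamp_flash)
  (AVOID, SIG_FOUND) → (RETURN, arm_retract)
event = SIG_NEAR selects (GRASP, arm_retract)

mode=GRASP action=arm_retract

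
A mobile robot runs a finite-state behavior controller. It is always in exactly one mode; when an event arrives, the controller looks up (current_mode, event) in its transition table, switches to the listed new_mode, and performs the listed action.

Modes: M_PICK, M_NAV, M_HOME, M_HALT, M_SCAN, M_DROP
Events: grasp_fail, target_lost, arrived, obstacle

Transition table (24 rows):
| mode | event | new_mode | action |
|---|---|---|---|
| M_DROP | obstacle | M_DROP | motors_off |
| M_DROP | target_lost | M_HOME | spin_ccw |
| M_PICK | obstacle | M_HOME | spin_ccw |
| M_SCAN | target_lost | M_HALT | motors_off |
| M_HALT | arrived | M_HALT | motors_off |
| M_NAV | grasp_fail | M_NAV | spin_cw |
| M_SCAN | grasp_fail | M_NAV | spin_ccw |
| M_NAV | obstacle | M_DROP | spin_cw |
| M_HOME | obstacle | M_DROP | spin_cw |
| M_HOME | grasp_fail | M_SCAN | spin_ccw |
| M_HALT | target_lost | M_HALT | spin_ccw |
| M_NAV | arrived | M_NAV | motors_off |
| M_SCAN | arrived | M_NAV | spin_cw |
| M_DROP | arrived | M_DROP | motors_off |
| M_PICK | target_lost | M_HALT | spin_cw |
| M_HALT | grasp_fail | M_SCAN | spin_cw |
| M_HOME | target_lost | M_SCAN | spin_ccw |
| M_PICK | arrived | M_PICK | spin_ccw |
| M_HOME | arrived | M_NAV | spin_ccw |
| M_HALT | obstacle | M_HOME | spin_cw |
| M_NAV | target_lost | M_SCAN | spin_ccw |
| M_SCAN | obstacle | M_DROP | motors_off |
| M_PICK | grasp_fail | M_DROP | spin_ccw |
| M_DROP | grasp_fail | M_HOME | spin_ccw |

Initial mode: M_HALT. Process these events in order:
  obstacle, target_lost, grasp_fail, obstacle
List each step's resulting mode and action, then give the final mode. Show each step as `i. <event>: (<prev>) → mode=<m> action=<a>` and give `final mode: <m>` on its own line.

1. obstacle: (M_HALT) → mode=M_HOME action=spin_cw
2. target_lost: (M_HOME) → mode=M_SCAN action=spin_ccw
3. grasp_fail: (M_SCAN) → mode=M_NAV action=spin_ccw
4. obstacle: (M_NAV) → mode=M_DROP action=spin_cw

final mode: M_DROP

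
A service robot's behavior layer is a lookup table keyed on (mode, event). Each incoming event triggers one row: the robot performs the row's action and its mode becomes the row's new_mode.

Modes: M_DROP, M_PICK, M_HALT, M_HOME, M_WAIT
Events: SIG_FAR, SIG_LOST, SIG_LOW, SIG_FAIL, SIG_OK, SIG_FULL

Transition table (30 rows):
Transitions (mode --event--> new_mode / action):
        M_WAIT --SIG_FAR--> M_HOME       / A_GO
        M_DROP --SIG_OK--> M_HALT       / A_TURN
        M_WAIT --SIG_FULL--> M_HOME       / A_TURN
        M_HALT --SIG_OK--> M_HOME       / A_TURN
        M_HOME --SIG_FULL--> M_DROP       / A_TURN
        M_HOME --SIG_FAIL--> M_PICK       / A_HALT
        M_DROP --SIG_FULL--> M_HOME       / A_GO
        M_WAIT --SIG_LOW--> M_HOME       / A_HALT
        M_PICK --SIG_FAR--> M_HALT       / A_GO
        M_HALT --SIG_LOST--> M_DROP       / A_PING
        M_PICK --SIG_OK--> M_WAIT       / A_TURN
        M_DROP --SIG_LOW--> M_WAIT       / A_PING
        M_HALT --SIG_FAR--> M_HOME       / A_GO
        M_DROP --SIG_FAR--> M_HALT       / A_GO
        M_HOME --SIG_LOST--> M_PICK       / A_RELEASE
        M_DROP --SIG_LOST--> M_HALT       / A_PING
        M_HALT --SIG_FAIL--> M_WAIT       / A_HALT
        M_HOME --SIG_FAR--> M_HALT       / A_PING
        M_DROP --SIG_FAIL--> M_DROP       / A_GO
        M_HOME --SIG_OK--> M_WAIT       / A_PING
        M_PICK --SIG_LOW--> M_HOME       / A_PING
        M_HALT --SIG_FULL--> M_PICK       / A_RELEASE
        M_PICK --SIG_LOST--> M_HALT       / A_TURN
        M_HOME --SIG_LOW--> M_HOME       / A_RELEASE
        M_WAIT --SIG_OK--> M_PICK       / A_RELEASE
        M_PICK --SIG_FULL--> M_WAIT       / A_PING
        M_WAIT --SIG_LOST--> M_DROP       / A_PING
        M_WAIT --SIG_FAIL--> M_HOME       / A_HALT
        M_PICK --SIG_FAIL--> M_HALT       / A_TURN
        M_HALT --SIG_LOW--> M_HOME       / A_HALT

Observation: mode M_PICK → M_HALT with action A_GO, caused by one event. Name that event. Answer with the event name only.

try SIG_FAR: (M_PICK, SIG_FAR) → (M_HALT, A_GO)  ← matches
try SIG_LOST: (M_PICK, SIG_LOST) → (M_HALT, A_TURN)
try SIG_LOW: (M_PICK, SIG_LOW) → (M_HOME, A_PING)
try SIG_FAIL: (M_PICK, SIG_FAIL) → (M_HALT, A_TURN)
try SIG_OK: (M_PICK, SIG_OK) → (M_WAIT, A_TURN)
try SIG_FULL: (M_PICK, SIG_FULL) → (M_WAIT, A_PING)

SIG_FAR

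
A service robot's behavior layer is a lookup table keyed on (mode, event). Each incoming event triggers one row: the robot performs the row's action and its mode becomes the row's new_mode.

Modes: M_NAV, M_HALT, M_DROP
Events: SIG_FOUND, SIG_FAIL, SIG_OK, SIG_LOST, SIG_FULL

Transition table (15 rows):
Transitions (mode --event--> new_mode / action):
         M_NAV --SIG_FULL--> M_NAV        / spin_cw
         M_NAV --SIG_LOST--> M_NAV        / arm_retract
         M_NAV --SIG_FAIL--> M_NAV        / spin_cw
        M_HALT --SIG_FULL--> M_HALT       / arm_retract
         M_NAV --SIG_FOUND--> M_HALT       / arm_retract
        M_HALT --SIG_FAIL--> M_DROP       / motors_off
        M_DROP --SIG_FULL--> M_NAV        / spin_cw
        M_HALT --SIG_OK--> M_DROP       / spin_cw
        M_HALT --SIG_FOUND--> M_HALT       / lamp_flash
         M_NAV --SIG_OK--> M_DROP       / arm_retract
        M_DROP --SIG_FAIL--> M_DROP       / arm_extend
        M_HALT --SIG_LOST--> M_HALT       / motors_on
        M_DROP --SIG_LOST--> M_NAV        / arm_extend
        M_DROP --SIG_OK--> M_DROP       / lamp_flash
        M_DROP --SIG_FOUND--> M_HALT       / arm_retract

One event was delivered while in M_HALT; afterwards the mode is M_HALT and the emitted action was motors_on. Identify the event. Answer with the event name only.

try SIG_FOUND: (M_HALT, SIG_FOUND) → (M_HALT, lamp_flash)
try SIG_FAIL: (M_HALT, SIG_FAIL) → (M_DROP, motors_off)
try SIG_OK: (M_HALT, SIG_OK) → (M_DROP, spin_cw)
try SIG_LOST: (M_HALT, SIG_LOST) → (M_HALT, motors_on)  ← matches
try SIG_FULL: (M_HALT, SIG_FULL) → (M_HALT, arm_retract)

SIG_LOST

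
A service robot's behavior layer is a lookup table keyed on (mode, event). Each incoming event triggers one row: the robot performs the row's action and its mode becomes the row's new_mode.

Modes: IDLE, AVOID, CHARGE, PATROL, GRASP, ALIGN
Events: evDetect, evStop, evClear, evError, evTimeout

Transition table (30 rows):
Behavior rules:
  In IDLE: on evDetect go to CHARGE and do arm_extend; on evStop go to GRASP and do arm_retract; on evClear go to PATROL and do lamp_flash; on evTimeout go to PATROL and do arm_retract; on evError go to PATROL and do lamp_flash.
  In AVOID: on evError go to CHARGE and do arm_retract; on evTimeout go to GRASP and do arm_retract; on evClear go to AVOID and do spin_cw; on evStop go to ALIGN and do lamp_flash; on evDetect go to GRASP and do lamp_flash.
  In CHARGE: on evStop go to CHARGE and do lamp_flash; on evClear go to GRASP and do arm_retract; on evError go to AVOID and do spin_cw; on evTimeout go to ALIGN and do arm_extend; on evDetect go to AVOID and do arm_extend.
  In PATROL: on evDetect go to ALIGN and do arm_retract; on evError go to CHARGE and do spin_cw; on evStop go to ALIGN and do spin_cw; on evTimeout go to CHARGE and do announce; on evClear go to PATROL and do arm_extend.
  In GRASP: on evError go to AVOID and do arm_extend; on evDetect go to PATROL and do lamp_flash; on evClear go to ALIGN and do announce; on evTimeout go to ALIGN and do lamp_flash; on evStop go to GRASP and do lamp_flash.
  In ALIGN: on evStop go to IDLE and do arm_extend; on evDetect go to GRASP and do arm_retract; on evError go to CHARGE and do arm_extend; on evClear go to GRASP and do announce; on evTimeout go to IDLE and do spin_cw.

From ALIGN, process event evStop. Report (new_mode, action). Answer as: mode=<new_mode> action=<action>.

mode=IDLE action=arm_extend

current mode = ALIGN; filter table to that mode:
  (ALIGN, evStop) → (IDLE, arm_extend)  ← event matches
  (ALIGN, evDetect) → (GRASP, arm_retract)
  (ALIGN, evError) → (CHARGE, arm_extend)
  (ALIGN, evClear) → (GRASP, announce)
  (ALIGN, evTimeout) → (IDLE, spin_cw)
event = evStop selects (IDLE, arm_extend)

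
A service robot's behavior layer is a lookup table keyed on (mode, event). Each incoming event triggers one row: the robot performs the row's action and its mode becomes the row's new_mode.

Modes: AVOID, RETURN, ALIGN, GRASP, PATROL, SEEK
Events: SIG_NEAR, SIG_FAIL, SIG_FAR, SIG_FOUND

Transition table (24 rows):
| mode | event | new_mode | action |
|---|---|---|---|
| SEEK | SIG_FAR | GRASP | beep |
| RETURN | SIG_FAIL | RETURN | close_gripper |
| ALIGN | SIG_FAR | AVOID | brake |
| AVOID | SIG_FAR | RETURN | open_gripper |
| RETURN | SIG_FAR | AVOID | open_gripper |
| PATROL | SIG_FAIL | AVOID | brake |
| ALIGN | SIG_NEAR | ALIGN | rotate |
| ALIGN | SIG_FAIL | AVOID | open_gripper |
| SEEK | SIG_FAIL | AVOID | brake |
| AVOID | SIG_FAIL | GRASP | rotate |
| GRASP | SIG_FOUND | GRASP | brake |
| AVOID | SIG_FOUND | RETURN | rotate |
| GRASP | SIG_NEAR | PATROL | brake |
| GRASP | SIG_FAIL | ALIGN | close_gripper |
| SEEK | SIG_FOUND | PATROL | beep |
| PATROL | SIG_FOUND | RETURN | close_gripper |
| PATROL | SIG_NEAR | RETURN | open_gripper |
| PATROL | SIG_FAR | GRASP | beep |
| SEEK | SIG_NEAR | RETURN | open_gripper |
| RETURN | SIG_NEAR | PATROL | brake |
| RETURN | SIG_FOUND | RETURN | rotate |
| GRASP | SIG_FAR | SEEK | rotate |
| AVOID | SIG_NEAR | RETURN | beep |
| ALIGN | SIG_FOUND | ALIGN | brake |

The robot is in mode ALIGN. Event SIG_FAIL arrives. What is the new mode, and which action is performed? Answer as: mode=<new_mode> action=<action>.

mode=AVOID action=open_gripper

current mode = ALIGN; filter table to that mode:
  (ALIGN, SIG_FAR) → (AVOID, brake)
  (ALIGN, SIG_NEAR) → (ALIGN, rotate)
  (ALIGN, SIG_FAIL) → (AVOID, open_gripper)  ← event matches
  (ALIGN, SIG_FOUND) → (ALIGN, brake)
event = SIG_FAIL selects (AVOID, open_gripper)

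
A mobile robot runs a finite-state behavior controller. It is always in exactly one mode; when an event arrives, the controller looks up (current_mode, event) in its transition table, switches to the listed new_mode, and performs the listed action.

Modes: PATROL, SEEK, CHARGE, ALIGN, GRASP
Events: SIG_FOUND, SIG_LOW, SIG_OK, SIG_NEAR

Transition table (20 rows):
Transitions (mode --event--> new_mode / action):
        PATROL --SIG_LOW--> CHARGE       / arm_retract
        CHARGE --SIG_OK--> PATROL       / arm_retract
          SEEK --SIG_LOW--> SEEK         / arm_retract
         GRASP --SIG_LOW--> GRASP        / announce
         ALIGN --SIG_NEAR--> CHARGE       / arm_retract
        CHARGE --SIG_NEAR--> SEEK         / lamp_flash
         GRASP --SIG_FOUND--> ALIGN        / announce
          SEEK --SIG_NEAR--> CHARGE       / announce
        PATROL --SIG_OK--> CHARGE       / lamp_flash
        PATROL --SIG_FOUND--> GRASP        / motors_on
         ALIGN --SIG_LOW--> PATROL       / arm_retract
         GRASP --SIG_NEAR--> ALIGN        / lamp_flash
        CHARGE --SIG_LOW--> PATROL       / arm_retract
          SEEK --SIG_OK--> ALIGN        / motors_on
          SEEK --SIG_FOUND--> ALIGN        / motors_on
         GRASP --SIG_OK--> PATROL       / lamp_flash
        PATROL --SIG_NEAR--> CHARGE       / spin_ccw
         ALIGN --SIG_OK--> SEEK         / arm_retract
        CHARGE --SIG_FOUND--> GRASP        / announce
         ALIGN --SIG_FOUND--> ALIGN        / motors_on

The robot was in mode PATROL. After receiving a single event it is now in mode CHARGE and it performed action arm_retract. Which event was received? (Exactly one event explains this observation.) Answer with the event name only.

SIG_LOW

try SIG_FOUND: (PATROL, SIG_FOUND) → (GRASP, motors_on)
try SIG_LOW: (PATROL, SIG_LOW) → (CHARGE, arm_retract)  ← matches
try SIG_OK: (PATROL, SIG_OK) → (CHARGE, lamp_flash)
try SIG_NEAR: (PATROL, SIG_NEAR) → (CHARGE, spin_ccw)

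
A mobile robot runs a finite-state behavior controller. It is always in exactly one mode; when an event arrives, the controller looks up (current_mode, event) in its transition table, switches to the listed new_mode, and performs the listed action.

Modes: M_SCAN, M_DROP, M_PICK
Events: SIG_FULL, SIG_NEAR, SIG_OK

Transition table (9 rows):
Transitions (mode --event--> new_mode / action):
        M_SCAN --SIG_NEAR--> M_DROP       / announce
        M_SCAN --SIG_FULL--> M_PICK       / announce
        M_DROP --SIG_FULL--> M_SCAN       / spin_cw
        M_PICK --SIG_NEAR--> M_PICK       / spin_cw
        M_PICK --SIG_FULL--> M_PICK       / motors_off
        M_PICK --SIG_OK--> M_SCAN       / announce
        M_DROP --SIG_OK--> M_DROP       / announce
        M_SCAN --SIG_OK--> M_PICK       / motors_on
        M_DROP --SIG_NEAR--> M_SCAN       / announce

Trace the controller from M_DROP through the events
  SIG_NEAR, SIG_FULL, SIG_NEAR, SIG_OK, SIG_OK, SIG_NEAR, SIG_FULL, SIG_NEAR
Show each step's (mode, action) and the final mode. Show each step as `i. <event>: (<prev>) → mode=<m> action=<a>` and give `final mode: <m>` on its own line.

final mode: M_PICK

1. SIG_NEAR: (M_DROP) → mode=M_SCAN action=announce
2. SIG_FULL: (M_SCAN) → mode=M_PICK action=announce
3. SIG_NEAR: (M_PICK) → mode=M_PICK action=spin_cw
4. SIG_OK: (M_PICK) → mode=M_SCAN action=announce
5. SIG_OK: (M_SCAN) → mode=M_PICK action=motors_on
6. SIG_NEAR: (M_PICK) → mode=M_PICK action=spin_cw
7. SIG_FULL: (M_PICK) → mode=M_PICK action=motors_off
8. SIG_NEAR: (M_PICK) → mode=M_PICK action=spin_cw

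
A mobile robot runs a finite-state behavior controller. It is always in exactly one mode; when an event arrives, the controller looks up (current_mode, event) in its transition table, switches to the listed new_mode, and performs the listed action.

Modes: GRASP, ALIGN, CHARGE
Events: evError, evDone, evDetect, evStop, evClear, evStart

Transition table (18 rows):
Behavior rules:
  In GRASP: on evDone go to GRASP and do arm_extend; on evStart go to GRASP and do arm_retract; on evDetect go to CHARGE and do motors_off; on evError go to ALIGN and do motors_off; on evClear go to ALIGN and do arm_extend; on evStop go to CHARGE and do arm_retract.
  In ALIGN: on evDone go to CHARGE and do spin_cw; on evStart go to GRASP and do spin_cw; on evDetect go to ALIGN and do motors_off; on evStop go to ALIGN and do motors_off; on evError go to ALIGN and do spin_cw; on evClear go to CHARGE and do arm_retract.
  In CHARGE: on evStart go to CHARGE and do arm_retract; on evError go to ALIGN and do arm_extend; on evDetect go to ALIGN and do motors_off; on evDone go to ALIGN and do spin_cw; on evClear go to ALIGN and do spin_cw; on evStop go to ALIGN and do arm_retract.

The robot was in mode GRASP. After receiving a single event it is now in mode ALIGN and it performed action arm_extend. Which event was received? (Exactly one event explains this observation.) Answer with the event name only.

try evError: (GRASP, evError) → (ALIGN, motors_off)
try evDone: (GRASP, evDone) → (GRASP, arm_extend)
try evDetect: (GRASP, evDetect) → (CHARGE, motors_off)
try evStop: (GRASP, evStop) → (CHARGE, arm_retract)
try evClear: (GRASP, evClear) → (ALIGN, arm_extend)  ← matches
try evStart: (GRASP, evStart) → (GRASP, arm_retract)

evClear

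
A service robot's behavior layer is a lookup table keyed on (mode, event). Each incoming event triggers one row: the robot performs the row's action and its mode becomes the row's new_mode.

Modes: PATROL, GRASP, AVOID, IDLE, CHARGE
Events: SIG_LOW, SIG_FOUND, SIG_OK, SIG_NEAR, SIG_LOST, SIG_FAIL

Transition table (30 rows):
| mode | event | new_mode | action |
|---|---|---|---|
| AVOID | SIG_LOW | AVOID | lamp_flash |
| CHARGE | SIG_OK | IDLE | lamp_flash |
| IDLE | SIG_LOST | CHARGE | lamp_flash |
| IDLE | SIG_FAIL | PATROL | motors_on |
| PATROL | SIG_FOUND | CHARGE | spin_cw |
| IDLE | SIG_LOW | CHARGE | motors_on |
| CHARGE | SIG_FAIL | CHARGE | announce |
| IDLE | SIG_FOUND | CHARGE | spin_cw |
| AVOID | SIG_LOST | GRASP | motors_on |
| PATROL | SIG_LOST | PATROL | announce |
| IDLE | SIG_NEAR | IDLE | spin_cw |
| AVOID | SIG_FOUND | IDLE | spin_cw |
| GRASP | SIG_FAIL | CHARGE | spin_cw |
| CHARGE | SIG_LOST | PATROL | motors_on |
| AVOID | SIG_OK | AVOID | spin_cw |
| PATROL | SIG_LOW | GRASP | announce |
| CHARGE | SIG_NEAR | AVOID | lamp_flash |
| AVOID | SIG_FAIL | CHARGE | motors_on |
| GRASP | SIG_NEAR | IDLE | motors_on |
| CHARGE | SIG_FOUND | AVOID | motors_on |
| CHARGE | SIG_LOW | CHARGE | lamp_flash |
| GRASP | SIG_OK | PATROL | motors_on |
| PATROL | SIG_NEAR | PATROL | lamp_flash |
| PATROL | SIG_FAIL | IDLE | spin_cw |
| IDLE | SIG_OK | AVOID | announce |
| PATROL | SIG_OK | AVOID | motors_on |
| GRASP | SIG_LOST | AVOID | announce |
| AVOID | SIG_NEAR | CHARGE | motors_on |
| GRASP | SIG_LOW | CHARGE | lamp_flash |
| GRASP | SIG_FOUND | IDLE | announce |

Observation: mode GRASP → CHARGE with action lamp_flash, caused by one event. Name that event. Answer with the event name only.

try SIG_LOW: (GRASP, SIG_LOW) → (CHARGE, lamp_flash)  ← matches
try SIG_FOUND: (GRASP, SIG_FOUND) → (IDLE, announce)
try SIG_OK: (GRASP, SIG_OK) → (PATROL, motors_on)
try SIG_NEAR: (GRASP, SIG_NEAR) → (IDLE, motors_on)
try SIG_LOST: (GRASP, SIG_LOST) → (AVOID, announce)
try SIG_FAIL: (GRASP, SIG_FAIL) → (CHARGE, spin_cw)

SIG_LOW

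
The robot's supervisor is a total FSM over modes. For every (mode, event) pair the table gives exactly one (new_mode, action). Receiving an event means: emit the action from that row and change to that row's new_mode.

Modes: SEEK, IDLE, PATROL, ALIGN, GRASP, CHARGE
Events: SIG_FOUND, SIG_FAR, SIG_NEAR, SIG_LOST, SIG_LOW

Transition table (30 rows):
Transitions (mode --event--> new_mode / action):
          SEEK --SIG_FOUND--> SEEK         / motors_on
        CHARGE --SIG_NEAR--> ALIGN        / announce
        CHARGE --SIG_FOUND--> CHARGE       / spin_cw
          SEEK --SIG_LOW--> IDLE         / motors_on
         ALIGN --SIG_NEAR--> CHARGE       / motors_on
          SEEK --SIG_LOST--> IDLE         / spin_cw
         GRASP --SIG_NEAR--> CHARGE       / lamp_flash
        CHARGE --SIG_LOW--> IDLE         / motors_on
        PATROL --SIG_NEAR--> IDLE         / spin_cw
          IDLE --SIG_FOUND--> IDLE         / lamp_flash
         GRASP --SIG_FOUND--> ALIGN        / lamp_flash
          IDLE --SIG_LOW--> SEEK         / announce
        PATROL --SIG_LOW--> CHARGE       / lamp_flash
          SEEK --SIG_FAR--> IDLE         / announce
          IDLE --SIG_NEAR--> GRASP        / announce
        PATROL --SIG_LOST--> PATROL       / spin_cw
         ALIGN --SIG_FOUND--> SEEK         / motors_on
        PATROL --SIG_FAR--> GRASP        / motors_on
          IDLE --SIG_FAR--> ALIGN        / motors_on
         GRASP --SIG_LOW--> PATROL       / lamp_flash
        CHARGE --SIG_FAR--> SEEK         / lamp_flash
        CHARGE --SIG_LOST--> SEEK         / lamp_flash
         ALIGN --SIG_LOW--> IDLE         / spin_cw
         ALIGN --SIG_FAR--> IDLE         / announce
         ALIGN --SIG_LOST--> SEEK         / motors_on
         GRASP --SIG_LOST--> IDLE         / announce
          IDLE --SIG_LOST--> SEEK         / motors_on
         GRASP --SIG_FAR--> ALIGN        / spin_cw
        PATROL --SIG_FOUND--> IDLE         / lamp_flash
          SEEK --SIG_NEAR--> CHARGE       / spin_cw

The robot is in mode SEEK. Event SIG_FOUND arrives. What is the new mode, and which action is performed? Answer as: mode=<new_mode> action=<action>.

mode=SEEK action=motors_on

current mode = SEEK; filter table to that mode:
  (SEEK, SIG_FOUND) → (SEEK, motors_on)  ← event matches
  (SEEK, SIG_LOW) → (IDLE, motors_on)
  (SEEK, SIG_LOST) → (IDLE, spin_cw)
  (SEEK, SIG_FAR) → (IDLE, announce)
  (SEEK, SIG_NEAR) → (CHARGE, spin_cw)
event = SIG_FOUND selects (SEEK, motors_on)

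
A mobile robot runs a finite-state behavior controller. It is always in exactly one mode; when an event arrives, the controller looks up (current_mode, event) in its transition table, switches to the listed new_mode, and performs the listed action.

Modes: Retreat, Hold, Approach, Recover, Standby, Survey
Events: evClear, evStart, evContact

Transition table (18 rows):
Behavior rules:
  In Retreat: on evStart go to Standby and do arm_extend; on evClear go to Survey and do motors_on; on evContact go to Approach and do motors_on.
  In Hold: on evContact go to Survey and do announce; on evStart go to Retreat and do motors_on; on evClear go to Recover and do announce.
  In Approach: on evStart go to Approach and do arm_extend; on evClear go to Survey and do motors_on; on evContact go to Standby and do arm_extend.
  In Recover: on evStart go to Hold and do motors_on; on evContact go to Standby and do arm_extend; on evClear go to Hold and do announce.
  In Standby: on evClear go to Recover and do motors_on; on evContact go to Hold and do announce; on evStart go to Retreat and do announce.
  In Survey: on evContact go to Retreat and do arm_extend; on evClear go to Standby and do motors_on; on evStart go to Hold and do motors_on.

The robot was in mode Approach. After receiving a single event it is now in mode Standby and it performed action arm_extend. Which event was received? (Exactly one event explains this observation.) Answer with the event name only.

try evClear: (Approach, evClear) → (Survey, motors_on)
try evStart: (Approach, evStart) → (Approach, arm_extend)
try evContact: (Approach, evContact) → (Standby, arm_extend)  ← matches

evContact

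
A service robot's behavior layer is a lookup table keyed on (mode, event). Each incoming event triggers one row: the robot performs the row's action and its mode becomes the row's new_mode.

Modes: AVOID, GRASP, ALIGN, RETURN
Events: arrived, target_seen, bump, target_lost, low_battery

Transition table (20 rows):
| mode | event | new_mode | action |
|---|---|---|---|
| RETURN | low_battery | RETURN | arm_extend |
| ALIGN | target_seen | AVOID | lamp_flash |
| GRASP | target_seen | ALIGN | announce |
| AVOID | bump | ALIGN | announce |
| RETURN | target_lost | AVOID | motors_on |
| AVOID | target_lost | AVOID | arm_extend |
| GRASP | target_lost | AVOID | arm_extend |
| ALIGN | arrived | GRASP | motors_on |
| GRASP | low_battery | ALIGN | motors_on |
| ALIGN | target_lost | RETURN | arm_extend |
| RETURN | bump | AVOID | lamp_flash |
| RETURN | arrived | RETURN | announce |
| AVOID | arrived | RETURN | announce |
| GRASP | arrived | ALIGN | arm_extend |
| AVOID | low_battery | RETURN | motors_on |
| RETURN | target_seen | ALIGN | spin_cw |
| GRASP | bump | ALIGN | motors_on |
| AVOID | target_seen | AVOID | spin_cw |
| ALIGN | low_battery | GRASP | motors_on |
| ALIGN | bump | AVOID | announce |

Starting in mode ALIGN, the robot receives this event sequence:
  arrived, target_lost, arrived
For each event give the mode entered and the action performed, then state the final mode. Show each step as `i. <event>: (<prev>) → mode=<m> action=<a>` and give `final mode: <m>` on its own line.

final mode: RETURN

1. arrived: (ALIGN) → mode=GRASP action=motors_on
2. target_lost: (GRASP) → mode=AVOID action=arm_extend
3. arrived: (AVOID) → mode=RETURN action=announce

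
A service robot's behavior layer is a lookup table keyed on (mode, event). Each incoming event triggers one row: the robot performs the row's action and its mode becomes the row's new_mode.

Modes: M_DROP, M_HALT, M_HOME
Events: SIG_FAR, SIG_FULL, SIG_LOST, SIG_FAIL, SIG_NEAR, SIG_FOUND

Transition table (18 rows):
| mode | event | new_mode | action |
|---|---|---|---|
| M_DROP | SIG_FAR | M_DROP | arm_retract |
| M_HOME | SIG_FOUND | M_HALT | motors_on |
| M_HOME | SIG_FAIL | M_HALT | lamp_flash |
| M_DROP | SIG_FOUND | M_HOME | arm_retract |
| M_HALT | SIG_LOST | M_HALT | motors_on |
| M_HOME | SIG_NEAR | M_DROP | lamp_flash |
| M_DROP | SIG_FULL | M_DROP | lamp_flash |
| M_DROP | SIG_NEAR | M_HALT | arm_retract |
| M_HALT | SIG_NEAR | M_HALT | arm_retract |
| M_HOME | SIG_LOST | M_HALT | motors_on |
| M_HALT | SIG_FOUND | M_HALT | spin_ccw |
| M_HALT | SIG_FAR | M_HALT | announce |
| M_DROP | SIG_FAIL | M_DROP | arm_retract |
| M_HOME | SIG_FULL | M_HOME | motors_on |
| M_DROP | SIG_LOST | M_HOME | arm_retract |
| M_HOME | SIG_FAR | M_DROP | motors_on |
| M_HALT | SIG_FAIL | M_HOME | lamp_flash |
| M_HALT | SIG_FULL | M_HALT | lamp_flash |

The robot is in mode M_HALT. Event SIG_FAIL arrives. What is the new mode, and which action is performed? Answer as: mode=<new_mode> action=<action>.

current mode = M_HALT; filter table to that mode:
  (M_HALT, SIG_LOST) → (M_HALT, motors_on)
  (M_HALT, SIG_NEAR) → (M_HALT, arm_retract)
  (M_HALT, SIG_FOUND) → (M_HALT, spin_ccw)
  (M_HALT, SIG_FAR) → (M_HALT, announce)
  (M_HALT, SIG_FAIL) → (M_HOME, lamp_flash)  ← event matches
  (M_HALT, SIG_FULL) → (M_HALT, lamp_flash)
event = SIG_FAIL selects (M_HOME, lamp_flash)

mode=M_HOME action=lamp_flash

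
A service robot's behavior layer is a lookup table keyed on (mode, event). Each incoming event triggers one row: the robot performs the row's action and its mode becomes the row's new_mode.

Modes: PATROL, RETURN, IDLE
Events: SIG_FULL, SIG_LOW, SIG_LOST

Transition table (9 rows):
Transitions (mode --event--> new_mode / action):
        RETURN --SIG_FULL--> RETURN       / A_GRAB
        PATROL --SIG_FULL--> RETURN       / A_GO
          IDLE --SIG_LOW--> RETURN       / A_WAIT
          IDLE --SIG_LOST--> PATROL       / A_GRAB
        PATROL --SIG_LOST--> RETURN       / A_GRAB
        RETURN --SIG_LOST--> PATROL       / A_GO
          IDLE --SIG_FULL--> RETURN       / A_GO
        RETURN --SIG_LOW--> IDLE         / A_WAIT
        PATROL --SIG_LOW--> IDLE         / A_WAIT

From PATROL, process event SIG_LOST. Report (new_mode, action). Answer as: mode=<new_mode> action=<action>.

mode=RETURN action=A_GRAB

current mode = PATROL; filter table to that mode:
  (PATROL, SIG_FULL) → (RETURN, A_GO)
  (PATROL, SIG_LOST) → (RETURN, A_GRAB)  ← event matches
  (PATROL, SIG_LOW) → (IDLE, A_WAIT)
event = SIG_LOST selects (RETURN, A_GRAB)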